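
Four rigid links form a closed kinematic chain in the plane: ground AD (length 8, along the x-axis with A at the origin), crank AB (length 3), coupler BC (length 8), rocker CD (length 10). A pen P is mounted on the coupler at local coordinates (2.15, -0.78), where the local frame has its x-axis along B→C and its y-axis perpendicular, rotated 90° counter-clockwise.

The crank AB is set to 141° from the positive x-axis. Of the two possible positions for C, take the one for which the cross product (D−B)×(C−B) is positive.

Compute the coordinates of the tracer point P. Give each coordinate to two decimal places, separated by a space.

-0.42 3.15

A=(0,0), D=(8.00,0)
B = A + 3.00·(cos141°, sin141°) = (-2.3314, 1.8880)
|BD| = 10.5025
circle(B,8.00) ∩ circle(D,10.00): a=3.5374, h=7.1754
  candidates: C₊=(2.4382,8.3106) cross=75.360; C₋=(-0.1415,-5.8065) cross=-75.360
  mode + wants cross > 0 → take C=(2.4382,8.3106) (cross=75.360)
ex = (C−B)/|BC| = (0.5962,0.8028); ey = (-0.8028,0.5962)
P = B + 2.15·ex + -0.78·ey = (-0.4234,3.1490)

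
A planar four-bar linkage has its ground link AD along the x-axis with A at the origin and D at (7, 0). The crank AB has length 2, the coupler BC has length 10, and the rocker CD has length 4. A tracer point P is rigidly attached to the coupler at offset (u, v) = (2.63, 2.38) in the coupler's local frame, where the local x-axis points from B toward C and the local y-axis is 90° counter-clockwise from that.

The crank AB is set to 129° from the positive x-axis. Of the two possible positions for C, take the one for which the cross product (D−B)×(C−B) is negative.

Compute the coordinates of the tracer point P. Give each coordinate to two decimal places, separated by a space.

A=(0,0), D=(7.00,0)
B = A + 2.00·(cos129°, sin129°) = (-1.2586, 1.5543)
|BD| = 8.4036
circle(B,10.00) ∩ circle(D,4.00): a=9.1997, h=3.9200
  candidates: C₊=(8.5073,3.7051) cross=32.942; C₋=(7.0573,-3.9996) cross=-32.942
  mode - wants cross < 0 → take C=(7.0573,-3.9996) (cross=-32.942)
ex = (C−B)/|BC| = (0.8316,-0.5554); ey = (0.5554,0.8316)
P = B + 2.63·ex + 2.38·ey = (2.2503,2.0728)

2.25 2.07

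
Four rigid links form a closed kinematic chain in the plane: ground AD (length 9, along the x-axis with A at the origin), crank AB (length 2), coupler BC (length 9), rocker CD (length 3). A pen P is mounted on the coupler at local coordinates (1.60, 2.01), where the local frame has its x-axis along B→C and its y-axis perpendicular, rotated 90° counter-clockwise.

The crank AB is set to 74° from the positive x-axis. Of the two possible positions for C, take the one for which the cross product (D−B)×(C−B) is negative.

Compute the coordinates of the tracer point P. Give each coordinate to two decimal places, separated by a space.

2.98 2.77

A=(0,0), D=(9.00,0)
B = A + 2.00·(cos74°, sin74°) = (0.5513, 1.9225)
|BD| = 8.6647
circle(B,9.00) ∩ circle(D,3.00): a=8.4871, h=2.9947
  candidates: C₊=(9.4913,2.9595) cross=25.949; C₋=(8.1624,-2.8807) cross=-25.949
  mode - wants cross < 0 → take C=(8.1624,-2.8807) (cross=-25.949)
ex = (C−B)/|BC| = (0.8457,-0.5337); ey = (0.5337,0.8457)
P = B + 1.60·ex + 2.01·ey = (2.9771,2.7684)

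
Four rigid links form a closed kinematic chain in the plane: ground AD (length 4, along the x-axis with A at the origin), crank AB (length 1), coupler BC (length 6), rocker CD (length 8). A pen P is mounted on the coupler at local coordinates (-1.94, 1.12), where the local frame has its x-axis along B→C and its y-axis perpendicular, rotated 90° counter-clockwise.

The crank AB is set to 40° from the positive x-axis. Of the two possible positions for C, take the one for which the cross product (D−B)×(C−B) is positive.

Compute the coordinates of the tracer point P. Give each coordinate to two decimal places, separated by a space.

A=(0,0), D=(4.00,0)
B = A + 1.00·(cos40°, sin40°) = (0.7660, 0.6428)
|BD| = 3.2972
circle(B,6.00) ∩ circle(D,8.00): a=-2.5974, h=5.4087
  candidates: C₊=(-0.7271,6.4540) cross=17.834; C₋=(-2.8359,-4.1557) cross=-17.834
  mode + wants cross > 0 → take C=(-0.7271,6.4540) (cross=17.834)
ex = (C−B)/|BC| = (-0.2489,0.9685); ey = (-0.9685,-0.2489)
P = B + -1.94·ex + 1.12·ey = (0.1641,-1.5149)

0.16 -1.51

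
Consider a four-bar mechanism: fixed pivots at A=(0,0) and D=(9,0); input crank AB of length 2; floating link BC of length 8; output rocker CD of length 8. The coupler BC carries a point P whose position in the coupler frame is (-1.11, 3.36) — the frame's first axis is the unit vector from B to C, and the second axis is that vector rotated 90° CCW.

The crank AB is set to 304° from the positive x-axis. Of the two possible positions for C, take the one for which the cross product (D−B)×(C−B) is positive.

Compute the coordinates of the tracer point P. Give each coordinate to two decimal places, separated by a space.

A=(0,0), D=(9.00,0)
B = A + 2.00·(cos304°, sin304°) = (1.1184, -1.6581)
|BD| = 8.0541
circle(B,8.00) ∩ circle(D,8.00): a=4.0271, h=6.9125
  candidates: C₊=(3.6361,5.9354) cross=55.674; C₋=(6.4822,-7.5935) cross=-55.674
  mode + wants cross > 0 → take C=(3.6361,5.9354) (cross=55.674)
ex = (C−B)/|BC| = (0.3147,0.9492); ey = (-0.9492,0.3147)
P = B + -1.11·ex + 3.36·ey = (-2.4202,-1.6542)

-2.42 -1.65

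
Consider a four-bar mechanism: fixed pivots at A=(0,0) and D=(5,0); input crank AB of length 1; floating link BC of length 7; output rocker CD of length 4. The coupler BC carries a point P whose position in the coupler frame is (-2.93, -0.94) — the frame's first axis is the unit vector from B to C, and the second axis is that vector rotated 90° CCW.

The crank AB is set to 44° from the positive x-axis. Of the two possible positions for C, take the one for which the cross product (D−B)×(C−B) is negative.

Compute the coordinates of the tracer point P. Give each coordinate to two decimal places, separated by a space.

A=(0,0), D=(5.00,0)
B = A + 1.00·(cos44°, sin44°) = (0.7193, 0.6947)
|BD| = 4.3367
circle(B,7.00) ∩ circle(D,4.00): a=5.9731, h=3.6499
  candidates: C₊=(7.2000,3.3407) cross=15.829; C₋=(6.0307,-3.8649) cross=-15.829
  mode - wants cross < 0 → take C=(6.0307,-3.8649) (cross=-15.829)
ex = (C−B)/|BC| = (0.7588,-0.6514); ey = (0.6514,0.7588)
P = B + -2.93·ex + -0.94·ey = (-2.1161,1.8899)

-2.12 1.89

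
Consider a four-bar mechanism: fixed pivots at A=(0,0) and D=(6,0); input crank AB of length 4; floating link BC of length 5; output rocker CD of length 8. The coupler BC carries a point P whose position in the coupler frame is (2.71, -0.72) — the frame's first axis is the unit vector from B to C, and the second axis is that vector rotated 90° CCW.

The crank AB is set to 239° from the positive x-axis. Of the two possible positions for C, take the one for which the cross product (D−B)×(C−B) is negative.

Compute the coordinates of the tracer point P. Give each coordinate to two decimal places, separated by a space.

A=(0,0), D=(6.00,0)
B = A + 4.00·(cos239°, sin239°) = (-2.0602, -3.4287)
|BD| = 8.7591
circle(B,5.00) ∩ circle(D,8.00): a=2.1533, h=4.5126
  candidates: C₊=(-1.8451,1.5667) cross=39.526; C₋=(1.6877,-6.7383) cross=-39.526
  mode - wants cross < 0 → take C=(1.6877,-6.7383) (cross=-39.526)
ex = (C−B)/|BC| = (0.7496,-0.6619); ey = (0.6619,0.7496)
P = B + 2.71·ex + -0.72·ey = (-0.5054,-5.7622)

-0.51 -5.76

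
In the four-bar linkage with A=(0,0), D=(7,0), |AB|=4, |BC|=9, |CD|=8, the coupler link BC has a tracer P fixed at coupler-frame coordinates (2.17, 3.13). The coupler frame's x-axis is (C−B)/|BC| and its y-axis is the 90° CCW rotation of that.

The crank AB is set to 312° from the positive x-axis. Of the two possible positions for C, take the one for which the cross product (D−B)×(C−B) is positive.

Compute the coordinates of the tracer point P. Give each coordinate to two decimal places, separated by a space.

-0.68 -1.16

A=(0,0), D=(7.00,0)
B = A + 4.00·(cos312°, sin312°) = (2.6765, -2.9726)
|BD| = 5.2468
circle(B,9.00) ∩ circle(D,8.00): a=4.2434, h=7.9368
  candidates: C₊=(1.6766,5.9717) cross=41.643; C₋=(10.6699,-7.1086) cross=-41.643
  mode + wants cross > 0 → take C=(1.6766,5.9717) (cross=41.643)
ex = (C−B)/|BC| = (-0.1111,0.9938); ey = (-0.9938,-0.1111)
P = B + 2.17·ex + 3.13·ey = (-0.6752,-1.1638)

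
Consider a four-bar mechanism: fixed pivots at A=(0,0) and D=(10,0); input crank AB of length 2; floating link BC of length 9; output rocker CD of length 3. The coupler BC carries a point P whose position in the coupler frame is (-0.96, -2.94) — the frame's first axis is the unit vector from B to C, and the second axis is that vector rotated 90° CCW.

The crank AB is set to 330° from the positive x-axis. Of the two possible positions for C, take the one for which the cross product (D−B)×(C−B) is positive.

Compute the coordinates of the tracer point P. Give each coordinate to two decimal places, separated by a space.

2.18 -4.06

A=(0,0), D=(10.00,0)
B = A + 2.00·(cos330°, sin330°) = (1.7321, -1.0000)
|BD| = 8.3282
circle(B,9.00) ∩ circle(D,3.00): a=8.4868, h=2.9958
  candidates: C₊=(9.7977,2.9932) cross=24.950; C₋=(10.5171,-2.9551) cross=-24.950
  mode + wants cross > 0 → take C=(9.7977,2.9932) (cross=24.950)
ex = (C−B)/|BC| = (0.8962,0.4437); ey = (-0.4437,0.8962)
P = B + -0.96·ex + -2.94·ey = (2.1762,-4.0607)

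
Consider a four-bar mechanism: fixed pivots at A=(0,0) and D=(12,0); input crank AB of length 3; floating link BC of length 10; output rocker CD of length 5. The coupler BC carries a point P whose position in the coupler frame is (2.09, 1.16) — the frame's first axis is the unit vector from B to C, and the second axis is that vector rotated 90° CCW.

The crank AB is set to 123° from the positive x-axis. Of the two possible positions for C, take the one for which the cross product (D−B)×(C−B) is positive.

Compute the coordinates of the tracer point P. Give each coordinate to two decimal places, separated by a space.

0.35 3.85

A=(0,0), D=(12.00,0)
B = A + 3.00·(cos123°, sin123°) = (-1.6339, 2.5160)
|BD| = 13.8641
circle(B,10.00) ∩ circle(D,5.00): a=9.6369, h=2.6703
  candidates: C₊=(8.3275,3.3931) cross=37.021; C₋=(7.3584,-1.8588) cross=-37.021
  mode + wants cross > 0 → take C=(8.3275,3.3931) (cross=37.021)
ex = (C−B)/|BC| = (0.9961,0.0877); ey = (-0.0877,0.9961)
P = B + 2.09·ex + 1.16·ey = (0.3463,3.8549)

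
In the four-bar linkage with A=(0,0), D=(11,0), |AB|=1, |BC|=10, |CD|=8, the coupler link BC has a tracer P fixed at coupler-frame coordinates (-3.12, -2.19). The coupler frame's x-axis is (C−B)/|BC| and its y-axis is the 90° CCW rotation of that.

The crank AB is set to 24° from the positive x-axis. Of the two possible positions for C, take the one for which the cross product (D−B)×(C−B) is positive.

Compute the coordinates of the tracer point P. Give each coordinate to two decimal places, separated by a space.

0.23 -3.34

A=(0,0), D=(11.00,0)
B = A + 1.00·(cos24°, sin24°) = (0.9135, 0.4067)
|BD| = 10.0947
circle(B,10.00) ∩ circle(D,8.00): a=6.8304, h=7.3038
  candidates: C₊=(8.0327,7.4294) cross=73.729; C₋=(7.4442,-7.1663) cross=-73.729
  mode + wants cross > 0 → take C=(8.0327,7.4294) (cross=73.729)
ex = (C−B)/|BC| = (0.7119,0.7023); ey = (-0.7023,0.7119)
P = B + -3.12·ex + -2.19·ey = (0.2303,-3.3434)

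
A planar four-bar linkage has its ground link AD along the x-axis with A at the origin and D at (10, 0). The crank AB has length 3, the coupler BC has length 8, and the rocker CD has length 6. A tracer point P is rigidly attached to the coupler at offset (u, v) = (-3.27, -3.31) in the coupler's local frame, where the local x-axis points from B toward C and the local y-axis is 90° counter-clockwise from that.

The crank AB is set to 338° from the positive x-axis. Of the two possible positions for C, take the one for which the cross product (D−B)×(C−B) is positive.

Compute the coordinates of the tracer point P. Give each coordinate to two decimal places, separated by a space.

A=(0,0), D=(10.00,0)
B = A + 3.00·(cos338°, sin338°) = (2.7816, -1.1238)
|BD| = 7.3054
circle(B,8.00) ∩ circle(D,6.00): a=5.5691, h=5.7433
  candidates: C₊=(7.4008,5.4078) cross=41.957; C₋=(9.1679,-5.9420) cross=-41.957
  mode + wants cross > 0 → take C=(7.4008,5.4078) (cross=41.957)
ex = (C−B)/|BC| = (0.5774,0.8165); ey = (-0.8165,0.5774)
P = B + -3.27·ex + -3.31·ey = (3.5959,-5.7049)

3.60 -5.70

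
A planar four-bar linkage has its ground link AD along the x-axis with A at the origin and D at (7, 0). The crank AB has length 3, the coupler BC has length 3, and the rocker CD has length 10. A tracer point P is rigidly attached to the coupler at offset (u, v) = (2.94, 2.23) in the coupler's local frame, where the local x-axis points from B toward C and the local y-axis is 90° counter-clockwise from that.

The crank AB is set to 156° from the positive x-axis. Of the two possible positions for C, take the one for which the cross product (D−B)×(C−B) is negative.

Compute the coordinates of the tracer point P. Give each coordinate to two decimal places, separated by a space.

A=(0,0), D=(7.00,0)
B = A + 3.00·(cos156°, sin156°) = (-2.7406, 1.2202)
|BD| = 9.8168
circle(B,3.00) ∩ circle(D,10.00): a=0.2735, h=2.9875
  candidates: C₊=(-2.0980,4.1506) cross=29.328; C₋=(-2.8406,-1.7781) cross=-29.328
  mode - wants cross < 0 → take C=(-2.8406,-1.7781) (cross=-29.328)
ex = (C−B)/|BC| = (-0.0333,-0.9994); ey = (0.9994,-0.0333)
P = B + 2.94·ex + 2.23·ey = (-0.6099,-1.7925)

-0.61 -1.79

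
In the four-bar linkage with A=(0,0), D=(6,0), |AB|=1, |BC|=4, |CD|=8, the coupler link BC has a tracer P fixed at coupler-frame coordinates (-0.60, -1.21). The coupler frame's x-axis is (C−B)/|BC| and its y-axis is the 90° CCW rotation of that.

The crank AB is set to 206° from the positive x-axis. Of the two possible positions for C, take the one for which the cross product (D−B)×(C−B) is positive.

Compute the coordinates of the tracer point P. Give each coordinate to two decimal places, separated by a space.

A=(0,0), D=(6.00,0)
B = A + 1.00·(cos206°, sin206°) = (-0.8988, -0.4384)
|BD| = 6.9127
circle(B,4.00) ∩ circle(D,8.00): a=-0.0155, h=4.0000
  candidates: C₊=(-1.1679,3.5526) cross=27.651; C₋=(-0.6606,-4.4313) cross=-27.651
  mode + wants cross > 0 → take C=(-1.1679,3.5526) (cross=27.651)
ex = (C−B)/|BC| = (-0.0673,0.9977); ey = (-0.9977,-0.0673)
P = B + -0.60·ex + -1.21·ey = (0.3488,-0.9556)

0.35 -0.96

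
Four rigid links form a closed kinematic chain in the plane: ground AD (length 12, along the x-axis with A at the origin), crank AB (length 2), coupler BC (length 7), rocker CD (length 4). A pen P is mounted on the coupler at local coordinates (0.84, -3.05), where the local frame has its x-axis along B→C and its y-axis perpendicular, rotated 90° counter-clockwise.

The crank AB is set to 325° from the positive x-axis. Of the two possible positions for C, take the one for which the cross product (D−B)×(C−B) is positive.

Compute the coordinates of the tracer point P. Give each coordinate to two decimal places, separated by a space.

3.48 -3.72

A=(0,0), D=(12.00,0)
B = A + 2.00·(cos325°, sin325°) = (1.6383, -1.1472)
|BD| = 10.4250
circle(B,7.00) ∩ circle(D,4.00): a=6.7952, h=1.6807
  candidates: C₊=(8.2073,1.2711) cross=17.521; C₋=(8.5772,-2.0699) cross=-17.521
  mode + wants cross > 0 → take C=(8.2073,1.2711) (cross=17.521)
ex = (C−B)/|BC| = (0.9384,0.3455); ey = (-0.3455,0.9384)
P = B + 0.84·ex + -3.05·ey = (3.4802,-3.7192)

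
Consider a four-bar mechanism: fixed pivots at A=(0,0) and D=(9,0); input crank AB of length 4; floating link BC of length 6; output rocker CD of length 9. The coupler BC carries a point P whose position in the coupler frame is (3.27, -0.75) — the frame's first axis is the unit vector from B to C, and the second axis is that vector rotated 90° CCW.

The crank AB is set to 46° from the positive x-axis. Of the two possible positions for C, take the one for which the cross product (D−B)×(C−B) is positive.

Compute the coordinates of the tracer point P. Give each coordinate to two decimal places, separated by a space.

4.90 5.48

A=(0,0), D=(9.00,0)
B = A + 4.00·(cos46°, sin46°) = (2.7786, 2.8774)
|BD| = 6.8545
circle(B,6.00) ∩ circle(D,9.00): a=0.1448, h=5.9983
  candidates: C₊=(5.4279,8.2608) cross=41.115; C₋=(0.3921,-2.6276) cross=-41.115
  mode + wants cross > 0 → take C=(5.4279,8.2608) (cross=41.115)
ex = (C−B)/|BC| = (0.4416,0.8972); ey = (-0.8972,0.4416)
P = B + 3.27·ex + -0.75·ey = (4.8954,5.4802)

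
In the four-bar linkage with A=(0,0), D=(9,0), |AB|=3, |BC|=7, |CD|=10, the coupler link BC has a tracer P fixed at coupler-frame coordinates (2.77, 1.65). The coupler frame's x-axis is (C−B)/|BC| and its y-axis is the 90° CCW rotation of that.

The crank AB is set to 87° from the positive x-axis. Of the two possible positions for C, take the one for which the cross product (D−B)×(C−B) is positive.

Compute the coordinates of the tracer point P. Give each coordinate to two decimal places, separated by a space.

A=(0,0), D=(9.00,0)
B = A + 3.00·(cos87°, sin87°) = (0.1570, 2.9959)
|BD| = 9.3367
circle(B,7.00) ∩ circle(D,10.00): a=1.9372, h=6.7266
  candidates: C₊=(4.1501,8.7452) cross=62.804; C₋=(-0.1666,-3.9966) cross=-62.804
  mode + wants cross > 0 → take C=(4.1501,8.7452) (cross=62.804)
ex = (C−B)/|BC| = (0.5704,0.8213); ey = (-0.8213,0.5704)
P = B + 2.77·ex + 1.65·ey = (0.3819,6.2122)

0.38 6.21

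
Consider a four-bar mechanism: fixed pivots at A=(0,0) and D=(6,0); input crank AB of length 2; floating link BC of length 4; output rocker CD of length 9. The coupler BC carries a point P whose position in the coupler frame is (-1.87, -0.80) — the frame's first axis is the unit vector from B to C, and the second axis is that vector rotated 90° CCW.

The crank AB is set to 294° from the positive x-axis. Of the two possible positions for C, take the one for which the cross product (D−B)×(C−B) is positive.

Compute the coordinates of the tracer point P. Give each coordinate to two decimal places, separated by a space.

A=(0,0), D=(6.00,0)
B = A + 2.00·(cos294°, sin294°) = (0.8135, -1.8271)
|BD| = 5.4989
circle(B,4.00) ∩ circle(D,9.00): a=-3.1608, h=2.4514
  candidates: C₊=(-2.9822,-0.5651) cross=13.480; C₋=(-1.3532,-5.1895) cross=-13.480
  mode + wants cross > 0 → take C=(-2.9822,-0.5651) (cross=13.480)
ex = (C−B)/|BC| = (-0.9489,0.3155); ey = (-0.3155,-0.9489)
P = B + -1.87·ex + -0.80·ey = (2.8404,-1.6579)

2.84 -1.66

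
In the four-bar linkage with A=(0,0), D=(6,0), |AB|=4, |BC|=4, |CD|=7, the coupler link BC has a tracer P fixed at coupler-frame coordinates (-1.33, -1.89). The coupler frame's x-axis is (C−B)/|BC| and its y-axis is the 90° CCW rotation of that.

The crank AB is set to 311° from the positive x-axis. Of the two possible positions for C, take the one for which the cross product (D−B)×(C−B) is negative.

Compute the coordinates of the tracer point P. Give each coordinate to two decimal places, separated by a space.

A=(0,0), D=(6.00,0)
B = A + 4.00·(cos311°, sin311°) = (2.6242, -3.0188)
|BD| = 4.5287
circle(B,4.00) ∩ circle(D,7.00): a=-1.3791, h=3.7548
  candidates: C₊=(-0.9067,-1.1393) cross=17.004; C₋=(4.0992,-6.7370) cross=-17.004
  mode - wants cross < 0 → take C=(4.0992,-6.7370) (cross=-17.004)
ex = (C−B)/|BC| = (0.3687,-0.9295); ey = (0.9295,0.3687)
P = B + -1.33·ex + -1.89·ey = (0.3770,-2.4795)

0.38 -2.48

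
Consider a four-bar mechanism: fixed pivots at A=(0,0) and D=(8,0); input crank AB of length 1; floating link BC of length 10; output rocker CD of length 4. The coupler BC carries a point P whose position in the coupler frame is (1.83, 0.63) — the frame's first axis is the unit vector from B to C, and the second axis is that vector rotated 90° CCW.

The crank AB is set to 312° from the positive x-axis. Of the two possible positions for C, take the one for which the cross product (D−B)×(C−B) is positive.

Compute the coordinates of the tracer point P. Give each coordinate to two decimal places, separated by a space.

2.04 0.63

A=(0,0), D=(8.00,0)
B = A + 1.00·(cos312°, sin312°) = (0.6691, -0.7431)
|BD| = 7.3684
circle(B,10.00) ∩ circle(D,4.00): a=9.3842, h=3.4550
  candidates: C₊=(9.6570,3.6406) cross=25.458; C₋=(10.3539,-3.2340) cross=-25.458
  mode + wants cross > 0 → take C=(9.6570,3.6406) (cross=25.458)
ex = (C−B)/|BC| = (0.8988,0.4384); ey = (-0.4384,0.8988)
P = B + 1.83·ex + 0.63·ey = (2.0377,0.6253)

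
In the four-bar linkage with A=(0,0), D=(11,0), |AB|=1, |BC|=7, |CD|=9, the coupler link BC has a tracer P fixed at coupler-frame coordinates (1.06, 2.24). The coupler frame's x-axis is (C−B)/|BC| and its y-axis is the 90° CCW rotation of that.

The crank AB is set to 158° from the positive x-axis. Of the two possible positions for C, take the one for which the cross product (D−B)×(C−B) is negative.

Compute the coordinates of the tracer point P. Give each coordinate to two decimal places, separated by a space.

A=(0,0), D=(11.00,0)
B = A + 1.00·(cos158°, sin158°) = (-0.9272, 0.3746)
|BD| = 11.9331
circle(B,7.00) ∩ circle(D,9.00): a=4.6257, h=5.2538
  candidates: C₊=(3.8612,5.4806) cross=62.694; C₋=(3.5313,-5.0218) cross=-62.694
  mode - wants cross < 0 → take C=(3.5313,-5.0218) (cross=-62.694)
ex = (C−B)/|BC| = (0.6369,-0.7709); ey = (0.7709,0.6369)
P = B + 1.06·ex + 2.24·ey = (1.4748,0.9842)

1.47 0.98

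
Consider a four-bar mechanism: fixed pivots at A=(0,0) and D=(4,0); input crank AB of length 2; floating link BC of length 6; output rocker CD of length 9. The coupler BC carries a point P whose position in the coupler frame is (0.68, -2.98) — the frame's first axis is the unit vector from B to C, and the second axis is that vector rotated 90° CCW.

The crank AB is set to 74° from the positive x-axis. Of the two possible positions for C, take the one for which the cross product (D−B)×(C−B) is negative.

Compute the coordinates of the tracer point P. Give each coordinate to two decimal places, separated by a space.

-1.22 4.42

A=(0,0), D=(4.00,0)
B = A + 2.00·(cos74°, sin74°) = (0.5513, 1.9225)
|BD| = 3.9484
circle(B,6.00) ∩ circle(D,9.00): a=-3.7243, h=4.7042
  candidates: C₊=(-0.4112,7.8448) cross=18.574; C₋=(-4.9923,-0.3729) cross=-18.574
  mode - wants cross < 0 → take C=(-4.9923,-0.3729) (cross=-18.574)
ex = (C−B)/|BC| = (-0.9239,-0.3826); ey = (0.3826,-0.9239)
P = B + 0.68·ex + -2.98·ey = (-1.2171,4.4157)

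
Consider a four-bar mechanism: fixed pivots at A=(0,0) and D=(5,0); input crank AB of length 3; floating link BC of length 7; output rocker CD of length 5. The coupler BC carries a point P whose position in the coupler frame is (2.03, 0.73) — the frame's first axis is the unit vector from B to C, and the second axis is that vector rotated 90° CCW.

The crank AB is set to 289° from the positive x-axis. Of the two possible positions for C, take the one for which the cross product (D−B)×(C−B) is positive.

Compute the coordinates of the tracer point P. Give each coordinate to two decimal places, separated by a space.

0.58 -0.72

A=(0,0), D=(5.00,0)
B = A + 3.00·(cos289°, sin289°) = (0.9767, -2.8366)
|BD| = 4.9227
circle(B,7.00) ∩ circle(D,5.00): a=4.8990, h=4.9999
  candidates: C₊=(2.0996,4.0728) cross=24.613; C₋=(7.8617,-4.1001) cross=-24.613
  mode + wants cross > 0 → take C=(2.0996,4.0728) (cross=24.613)
ex = (C−B)/|BC| = (0.1604,0.9870); ey = (-0.9870,0.1604)
P = B + 2.03·ex + 0.73·ey = (0.5818,-0.7157)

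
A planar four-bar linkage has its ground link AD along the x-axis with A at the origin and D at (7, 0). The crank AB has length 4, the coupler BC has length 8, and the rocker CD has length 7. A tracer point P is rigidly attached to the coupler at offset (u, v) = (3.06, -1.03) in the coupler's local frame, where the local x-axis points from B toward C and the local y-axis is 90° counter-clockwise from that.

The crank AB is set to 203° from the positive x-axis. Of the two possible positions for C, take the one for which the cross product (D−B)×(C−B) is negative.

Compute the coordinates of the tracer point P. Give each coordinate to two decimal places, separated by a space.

-1.64 -4.06

A=(0,0), D=(7.00,0)
B = A + 4.00·(cos203°, sin203°) = (-3.6820, -1.5629)
|BD| = 10.7958
circle(B,8.00) ∩ circle(D,7.00): a=6.0926, h=5.1846
  candidates: C₊=(1.5958,4.4491) cross=55.972; C₋=(3.0970,-5.8109) cross=-55.972
  mode - wants cross < 0 → take C=(3.0970,-5.8109) (cross=-55.972)
ex = (C−B)/|BC| = (0.8474,-0.5310); ey = (0.5310,0.8474)
P = B + 3.06·ex + -1.03·ey = (-1.6360,-4.0606)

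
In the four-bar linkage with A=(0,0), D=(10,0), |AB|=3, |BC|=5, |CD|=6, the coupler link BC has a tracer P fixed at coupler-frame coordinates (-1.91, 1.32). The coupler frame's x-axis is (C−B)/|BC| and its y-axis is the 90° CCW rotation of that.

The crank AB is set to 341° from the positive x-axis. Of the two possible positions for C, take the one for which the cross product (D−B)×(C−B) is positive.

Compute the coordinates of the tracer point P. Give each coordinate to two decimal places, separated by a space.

A=(0,0), D=(10.00,0)
B = A + 3.00·(cos341°, sin341°) = (2.8366, -0.9767)
|BD| = 7.2297
circle(B,5.00) ∩ circle(D,6.00): a=2.8541, h=4.1054
  candidates: C₊=(5.1099,3.4766) cross=29.681; C₋=(6.2191,-4.6589) cross=-29.681
  mode + wants cross > 0 → take C=(5.1099,3.4766) (cross=29.681)
ex = (C−B)/|BC| = (0.4547,0.8907); ey = (-0.8907,0.4547)
P = B + -1.91·ex + 1.32·ey = (0.7925,-2.0777)

0.79 -2.08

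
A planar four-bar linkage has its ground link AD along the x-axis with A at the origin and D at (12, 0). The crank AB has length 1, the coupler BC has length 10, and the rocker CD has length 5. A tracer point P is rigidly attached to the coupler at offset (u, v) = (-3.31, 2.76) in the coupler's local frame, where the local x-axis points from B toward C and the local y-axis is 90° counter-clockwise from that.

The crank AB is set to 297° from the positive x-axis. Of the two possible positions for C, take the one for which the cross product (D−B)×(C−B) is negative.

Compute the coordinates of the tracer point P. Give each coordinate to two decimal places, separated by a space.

-1.64 2.87

A=(0,0), D=(12.00,0)
B = A + 1.00·(cos297°, sin297°) = (0.4540, -0.8910)
|BD| = 11.5803
circle(B,10.00) ∩ circle(D,5.00): a=9.0284, h=4.2997
  candidates: C₊=(9.1248,4.0906) cross=49.792; C₋=(9.7865,-4.4833) cross=-49.792
  mode - wants cross < 0 → take C=(9.7865,-4.4833) (cross=-49.792)
ex = (C−B)/|BC| = (0.9332,-0.3592); ey = (0.3592,0.9332)
P = B + -3.31·ex + 2.76·ey = (-1.6436,2.8738)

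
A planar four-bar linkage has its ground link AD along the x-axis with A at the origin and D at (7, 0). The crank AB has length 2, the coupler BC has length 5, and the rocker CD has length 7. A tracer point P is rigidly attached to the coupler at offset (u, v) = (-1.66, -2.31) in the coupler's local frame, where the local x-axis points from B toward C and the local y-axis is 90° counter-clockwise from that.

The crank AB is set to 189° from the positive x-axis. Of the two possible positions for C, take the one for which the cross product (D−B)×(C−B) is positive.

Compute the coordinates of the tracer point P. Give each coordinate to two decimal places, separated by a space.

A=(0,0), D=(7.00,0)
B = A + 2.00·(cos189°, sin189°) = (-1.9754, -0.3129)
|BD| = 8.9808
circle(B,5.00) ∩ circle(D,7.00): a=3.1542, h=3.8795
  candidates: C₊=(1.0418,3.6742) cross=34.841; C₋=(1.3121,-4.0802) cross=-34.841
  mode + wants cross > 0 → take C=(1.0418,3.6742) (cross=34.841)
ex = (C−B)/|BC| = (0.6034,0.7974); ey = (-0.7974,0.6034)
P = B + -1.66·ex + -2.31·ey = (-1.1351,-3.0305)

-1.14 -3.03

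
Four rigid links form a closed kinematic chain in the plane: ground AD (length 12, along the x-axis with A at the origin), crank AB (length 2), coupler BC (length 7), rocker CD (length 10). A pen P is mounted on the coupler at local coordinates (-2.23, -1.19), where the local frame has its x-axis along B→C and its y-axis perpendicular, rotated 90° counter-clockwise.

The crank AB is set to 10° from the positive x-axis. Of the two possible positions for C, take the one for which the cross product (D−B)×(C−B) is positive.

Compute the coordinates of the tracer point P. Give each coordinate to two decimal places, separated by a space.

A=(0,0), D=(12.00,0)
B = A + 2.00·(cos10°, sin10°) = (1.9696, 0.3473)
|BD| = 10.0364
circle(B,7.00) ∩ circle(D,10.00): a=2.4774, h=6.5469
  candidates: C₊=(4.6721,6.8046) cross=65.708; C₋=(4.2190,-6.2814) cross=-65.708
  mode + wants cross > 0 → take C=(4.6721,6.8046) (cross=65.708)
ex = (C−B)/|BC| = (0.3861,0.9225); ey = (-0.9225,0.3861)
P = B + -2.23·ex + -1.19·ey = (2.2064,-2.1692)

2.21 -2.17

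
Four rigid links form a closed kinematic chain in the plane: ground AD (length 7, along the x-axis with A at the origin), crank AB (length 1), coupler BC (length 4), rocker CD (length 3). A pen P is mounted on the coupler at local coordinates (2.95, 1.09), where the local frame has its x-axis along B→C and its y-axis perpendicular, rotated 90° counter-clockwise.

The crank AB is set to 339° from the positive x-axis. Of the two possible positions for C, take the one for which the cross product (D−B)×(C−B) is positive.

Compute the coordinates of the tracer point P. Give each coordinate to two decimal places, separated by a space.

A=(0,0), D=(7.00,0)
B = A + 1.00·(cos339°, sin339°) = (0.9336, -0.3584)
|BD| = 6.0770
circle(B,4.00) ∩ circle(D,3.00): a=3.6144, h=1.7134
  candidates: C₊=(4.4407,1.5652) cross=10.412; C₋=(4.6428,-1.8557) cross=-10.412
  mode + wants cross > 0 → take C=(4.4407,1.5652) (cross=10.412)
ex = (C−B)/|BC| = (0.8768,0.4809); ey = (-0.4809,0.8768)
P = B + 2.95·ex + 1.09·ey = (2.9959,2.0160)

3.00 2.02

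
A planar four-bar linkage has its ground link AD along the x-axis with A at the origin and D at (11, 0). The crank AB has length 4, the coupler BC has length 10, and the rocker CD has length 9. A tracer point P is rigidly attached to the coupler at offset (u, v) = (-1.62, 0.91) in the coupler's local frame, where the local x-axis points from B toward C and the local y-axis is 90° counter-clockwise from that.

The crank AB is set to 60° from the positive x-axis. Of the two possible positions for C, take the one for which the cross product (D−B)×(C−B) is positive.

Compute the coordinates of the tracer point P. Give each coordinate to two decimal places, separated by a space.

0.15 3.33

A=(0,0), D=(11.00,0)
B = A + 4.00·(cos60°, sin60°) = (2.0000, 3.4641)
|BD| = 9.6437
circle(B,10.00) ∩ circle(D,9.00): a=5.8069, h=8.1412
  candidates: C₊=(10.3438,8.9760) cross=78.511; C₋=(4.4949,-6.2197) cross=-78.511
  mode + wants cross > 0 → take C=(10.3438,8.9760) (cross=78.511)
ex = (C−B)/|BC| = (0.8344,0.5512); ey = (-0.5512,0.8344)
P = B + -1.62·ex + 0.91·ey = (0.1467,3.3305)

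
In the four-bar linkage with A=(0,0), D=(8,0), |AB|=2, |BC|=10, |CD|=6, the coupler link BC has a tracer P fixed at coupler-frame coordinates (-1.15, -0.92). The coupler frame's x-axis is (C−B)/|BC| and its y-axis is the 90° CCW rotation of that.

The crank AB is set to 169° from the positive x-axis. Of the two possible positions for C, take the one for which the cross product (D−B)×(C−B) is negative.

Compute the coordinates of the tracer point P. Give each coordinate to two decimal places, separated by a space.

A=(0,0), D=(8.00,0)
B = A + 2.00·(cos169°, sin169°) = (-1.9633, 0.3816)
|BD| = 9.9706
circle(B,10.00) ∩ circle(D,6.00): a=8.1947, h=5.7312
  candidates: C₊=(6.4448,5.7949) cross=57.143; C₋=(6.0061,-5.6590) cross=-57.143
  mode - wants cross < 0 → take C=(6.0061,-5.6590) (cross=-57.143)
ex = (C−B)/|BC| = (0.7969,-0.6041); ey = (0.6041,0.7969)
P = B + -1.15·ex + -0.92·ey = (-3.4355,0.3431)

-3.44 0.34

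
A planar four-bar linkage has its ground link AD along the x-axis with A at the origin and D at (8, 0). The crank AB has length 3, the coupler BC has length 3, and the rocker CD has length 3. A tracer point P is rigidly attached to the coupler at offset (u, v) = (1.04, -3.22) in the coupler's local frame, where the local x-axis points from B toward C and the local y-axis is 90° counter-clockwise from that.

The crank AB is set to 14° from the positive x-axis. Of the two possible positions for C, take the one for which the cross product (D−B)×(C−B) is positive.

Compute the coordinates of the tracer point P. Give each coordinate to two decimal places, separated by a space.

5.12 -1.83

A=(0,0), D=(8.00,0)
B = A + 3.00·(cos14°, sin14°) = (2.9109, 0.7258)
|BD| = 5.1406
circle(B,3.00) ∩ circle(D,3.00): a=2.5703, h=1.5471
  candidates: C₊=(5.6739,1.8945) cross=7.953; C₋=(5.2370,-1.1687) cross=-7.953
  mode + wants cross > 0 → take C=(5.6739,1.8945) (cross=7.953)
ex = (C−B)/|BC| = (0.9210,0.3896); ey = (-0.3896,0.9210)
P = B + 1.04·ex + -3.22·ey = (5.1232,-1.8347)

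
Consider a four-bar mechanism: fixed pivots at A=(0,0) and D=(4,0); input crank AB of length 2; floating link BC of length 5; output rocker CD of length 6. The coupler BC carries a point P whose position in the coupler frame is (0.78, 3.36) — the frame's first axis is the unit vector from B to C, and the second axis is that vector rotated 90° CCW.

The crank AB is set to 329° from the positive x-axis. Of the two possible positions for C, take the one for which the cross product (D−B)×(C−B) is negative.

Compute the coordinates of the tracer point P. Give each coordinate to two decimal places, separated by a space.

A=(0,0), D=(4.00,0)
B = A + 2.00·(cos329°, sin329°) = (1.7143, -1.0301)
|BD| = 2.5071
circle(B,5.00) ∩ circle(D,6.00): a=-0.9403, h=4.9108
  candidates: C₊=(-1.1606,3.0607) cross=12.312; C₋=(2.8748,-5.8935) cross=-12.312
  mode - wants cross < 0 → take C=(2.8748,-5.8935) (cross=-12.312)
ex = (C−B)/|BC| = (0.2321,-0.9727); ey = (0.9727,0.2321)
P = B + 0.78·ex + 3.36·ey = (5.1636,-1.0090)

5.16 -1.01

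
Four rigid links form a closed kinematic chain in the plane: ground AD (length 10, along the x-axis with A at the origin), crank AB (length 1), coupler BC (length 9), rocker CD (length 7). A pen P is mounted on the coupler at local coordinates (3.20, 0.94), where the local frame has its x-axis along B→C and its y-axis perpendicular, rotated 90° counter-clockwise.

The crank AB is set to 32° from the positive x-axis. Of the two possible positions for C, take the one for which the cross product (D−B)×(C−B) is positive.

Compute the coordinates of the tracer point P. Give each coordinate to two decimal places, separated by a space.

A=(0,0), D=(10.00,0)
B = A + 1.00·(cos32°, sin32°) = (0.8480, 0.5299)
|BD| = 9.1673
circle(B,9.00) ∩ circle(D,7.00): a=6.3290, h=6.3988
  candidates: C₊=(7.5363,6.5521) cross=58.659; C₋=(6.7966,-6.2240) cross=-58.659
  mode + wants cross > 0 → take C=(7.5363,6.5521) (cross=58.659)
ex = (C−B)/|BC| = (0.7431,0.6691); ey = (-0.6691,0.7431)
P = B + 3.20·ex + 0.94·ey = (2.5971,3.3697)

2.60 3.37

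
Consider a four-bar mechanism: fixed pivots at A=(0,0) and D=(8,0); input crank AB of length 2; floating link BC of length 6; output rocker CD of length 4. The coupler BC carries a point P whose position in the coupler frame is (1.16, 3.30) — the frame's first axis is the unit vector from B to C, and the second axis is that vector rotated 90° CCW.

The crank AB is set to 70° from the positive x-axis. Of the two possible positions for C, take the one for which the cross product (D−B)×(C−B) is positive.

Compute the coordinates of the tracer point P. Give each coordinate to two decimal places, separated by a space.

A=(0,0), D=(8.00,0)
B = A + 2.00·(cos70°, sin70°) = (0.6840, 1.8794)
|BD| = 7.5535
circle(B,6.00) ∩ circle(D,4.00): a=5.1006, h=3.1597
  candidates: C₊=(6.4104,3.6706) cross=23.867; C₋=(4.8381,-2.4500) cross=-23.867
  mode + wants cross > 0 → take C=(6.4104,3.6706) (cross=23.867)
ex = (C−B)/|BC| = (0.9544,0.2985); ey = (-0.2985,0.9544)
P = B + 1.16·ex + 3.30·ey = (0.8060,5.3752)

0.81 5.38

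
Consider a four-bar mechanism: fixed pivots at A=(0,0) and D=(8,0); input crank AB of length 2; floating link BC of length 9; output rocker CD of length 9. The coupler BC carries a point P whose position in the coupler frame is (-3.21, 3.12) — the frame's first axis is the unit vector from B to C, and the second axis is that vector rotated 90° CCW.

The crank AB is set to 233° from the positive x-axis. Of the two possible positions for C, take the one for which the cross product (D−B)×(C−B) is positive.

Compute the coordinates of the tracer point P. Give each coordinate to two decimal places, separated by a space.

-5.28 -3.45

A=(0,0), D=(8.00,0)
B = A + 2.00·(cos233°, sin233°) = (-1.2036, -1.5973)
|BD| = 9.3412
circle(B,9.00) ∩ circle(D,9.00): a=4.6706, h=7.6932
  candidates: C₊=(2.0827,6.7813) cross=71.864; C₋=(4.7137,-8.3785) cross=-71.864
  mode + wants cross > 0 → take C=(2.0827,6.7813) (cross=71.864)
ex = (C−B)/|BC| = (0.3651,0.9309); ey = (-0.9309,0.3651)
P = B + -3.21·ex + 3.12·ey = (-5.2803,-3.4464)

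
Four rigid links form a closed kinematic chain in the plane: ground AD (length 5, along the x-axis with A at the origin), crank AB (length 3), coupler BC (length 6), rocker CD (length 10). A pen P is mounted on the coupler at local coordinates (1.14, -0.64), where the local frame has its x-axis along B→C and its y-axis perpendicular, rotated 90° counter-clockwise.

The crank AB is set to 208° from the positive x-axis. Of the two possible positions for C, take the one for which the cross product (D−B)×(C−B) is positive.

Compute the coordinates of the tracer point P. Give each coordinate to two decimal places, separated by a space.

A=(0,0), D=(5.00,0)
B = A + 3.00·(cos208°, sin208°) = (-2.6488, -1.4084)
|BD| = 7.7774
circle(B,6.00) ∩ circle(D,10.00): a=-0.2258, h=5.9958
  candidates: C₊=(-3.9566,4.4473) cross=46.632; C₋=(-1.7851,-7.3459) cross=-46.632
  mode + wants cross > 0 → take C=(-3.9566,4.4473) (cross=46.632)
ex = (C−B)/|BC| = (-0.2180,0.9760); ey = (-0.9760,-0.2180)
P = B + 1.14·ex + -0.64·ey = (-2.2727,-0.1563)

-2.27 -0.16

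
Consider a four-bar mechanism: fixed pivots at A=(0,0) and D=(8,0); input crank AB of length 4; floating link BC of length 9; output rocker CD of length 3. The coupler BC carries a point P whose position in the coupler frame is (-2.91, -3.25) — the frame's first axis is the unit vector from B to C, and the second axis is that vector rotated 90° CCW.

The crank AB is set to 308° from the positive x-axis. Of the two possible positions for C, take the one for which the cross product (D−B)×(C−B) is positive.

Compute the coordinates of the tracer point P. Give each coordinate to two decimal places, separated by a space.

2.37 -7.51

A=(0,0), D=(8.00,0)
B = A + 4.00·(cos308°, sin308°) = (2.4626, -3.1520)
|BD| = 6.3716
circle(B,9.00) ∩ circle(D,3.00): a=8.8359, h=1.7110
  candidates: C₊=(9.2951,2.7060) cross=10.902; C₋=(10.9880,-0.2679) cross=-10.902
  mode + wants cross > 0 → take C=(9.2951,2.7060) (cross=10.902)
ex = (C−B)/|BC| = (0.7592,0.6509); ey = (-0.6509,0.7592)
P = B + -2.91·ex + -3.25·ey = (2.3689,-7.5134)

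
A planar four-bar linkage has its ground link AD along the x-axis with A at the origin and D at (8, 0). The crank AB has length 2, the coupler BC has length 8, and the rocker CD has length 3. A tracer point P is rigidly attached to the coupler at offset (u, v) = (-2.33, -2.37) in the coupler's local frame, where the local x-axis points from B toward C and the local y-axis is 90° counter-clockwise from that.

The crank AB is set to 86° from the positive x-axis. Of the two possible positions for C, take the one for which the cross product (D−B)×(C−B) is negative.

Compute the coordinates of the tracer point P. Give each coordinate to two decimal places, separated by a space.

A=(0,0), D=(8.00,0)
B = A + 2.00·(cos86°, sin86°) = (0.1395, 1.9951)
|BD| = 8.1097
circle(B,8.00) ∩ circle(D,3.00): a=7.4459, h=2.9256
  candidates: C₊=(8.0763,2.9990) cross=23.726; C₋=(6.6368,-2.6724) cross=-23.726
  mode - wants cross < 0 → take C=(6.6368,-2.6724) (cross=-23.726)
ex = (C−B)/|BC| = (0.8122,-0.5834); ey = (0.5834,0.8122)
P = B + -2.33·ex + -2.37·ey = (-3.1356,1.4297)

-3.14 1.43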